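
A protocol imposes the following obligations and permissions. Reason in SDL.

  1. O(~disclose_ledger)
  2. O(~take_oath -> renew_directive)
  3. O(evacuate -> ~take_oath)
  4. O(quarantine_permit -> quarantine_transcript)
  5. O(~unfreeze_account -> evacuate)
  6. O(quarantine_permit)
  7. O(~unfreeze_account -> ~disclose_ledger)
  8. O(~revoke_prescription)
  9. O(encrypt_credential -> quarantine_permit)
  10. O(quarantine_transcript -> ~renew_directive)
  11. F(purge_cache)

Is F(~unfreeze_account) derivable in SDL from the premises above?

Premise 6 states O(quarantine_permit) outright.
From O(quarantine_permit) and premise 4, O(quarantine_permit -> quarantine_transcript), we obtain O(quarantine_transcript).
From O(quarantine_transcript) and premise 10, O(quarantine_transcript -> ~renew_directive), we obtain O(~renew_directive).
The contrapositive of premise 2 (O(~take_oath -> renew_directive)) is O(~renew_directive -> take_oath), and O(~renew_directive) is already established, so O(take_oath).
Premise 3 is O(evacuate -> ~take_oath); contrapositively O(take_oath -> ~evacuate). Since O(take_oath) holds, K gives O(~evacuate).
Premise 5, O(~unfreeze_account -> evacuate), contraposes to O(~evacuate -> unfreeze_account); with O(~evacuate) we get O(unfreeze_account).
Premises 1, 7, 8, 9, 11 do not contribute to this derivation.
So O(unfreeze_account) holds, i.e. F(~unfreeze_account). The claim follows.

Yes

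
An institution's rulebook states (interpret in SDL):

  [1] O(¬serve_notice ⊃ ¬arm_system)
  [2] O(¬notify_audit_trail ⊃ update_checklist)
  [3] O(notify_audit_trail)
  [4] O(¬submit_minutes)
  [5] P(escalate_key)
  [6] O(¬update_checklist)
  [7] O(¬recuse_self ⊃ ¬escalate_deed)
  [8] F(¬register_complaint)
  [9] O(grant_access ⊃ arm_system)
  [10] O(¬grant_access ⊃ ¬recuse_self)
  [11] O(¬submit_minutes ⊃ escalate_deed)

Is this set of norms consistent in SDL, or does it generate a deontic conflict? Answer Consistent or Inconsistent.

Premise 2 is O(¬notify_audit_trail ⊃ update_checklist), but O(¬notify_audit_trail) is not derivable from the premises, so it does not yield O(update_checklist).
So O(update_checklist) is not derivable, and the apparent clash with O(¬update_checklist) does not arise.
A world satisfying every obligation exists (e.g. arm_system=true, escalate_deed=true, escalate_key=false, grant_access=true, notify_audit_trail=true, recuse_self=true, register_complaint=true, serve_notice=true, submit_minutes=false, update_checklist=false); no atom is both obligatory and forbidden, so the set is consistent.

Consistent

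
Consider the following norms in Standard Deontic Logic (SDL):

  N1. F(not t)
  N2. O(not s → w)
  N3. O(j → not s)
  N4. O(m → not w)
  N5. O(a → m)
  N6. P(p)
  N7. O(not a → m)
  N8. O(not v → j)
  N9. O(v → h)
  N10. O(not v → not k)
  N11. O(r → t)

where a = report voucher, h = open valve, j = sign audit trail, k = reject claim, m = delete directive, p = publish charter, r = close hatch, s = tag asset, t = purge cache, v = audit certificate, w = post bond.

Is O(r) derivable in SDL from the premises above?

Premise 11 is O(r → t); even if O(t) held, inferring O(r) would be affirming the consequent — invalid.
No other premise forces O(r). An ideal world satisfying every premise can still have r false, so O(r) is not derivable.

No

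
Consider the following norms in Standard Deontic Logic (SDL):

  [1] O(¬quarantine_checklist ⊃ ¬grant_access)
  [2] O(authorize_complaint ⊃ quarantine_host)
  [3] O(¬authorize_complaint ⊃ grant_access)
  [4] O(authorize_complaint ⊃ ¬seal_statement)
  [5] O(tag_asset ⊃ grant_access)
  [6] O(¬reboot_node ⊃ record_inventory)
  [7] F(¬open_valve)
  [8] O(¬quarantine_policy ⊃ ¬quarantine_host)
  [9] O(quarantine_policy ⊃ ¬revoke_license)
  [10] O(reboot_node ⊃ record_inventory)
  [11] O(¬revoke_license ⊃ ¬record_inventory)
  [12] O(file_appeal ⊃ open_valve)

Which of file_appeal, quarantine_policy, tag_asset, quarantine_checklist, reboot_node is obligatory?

quarantine_checklist

Premises 6 and 10 cover both cases: O(¬reboot_node ⊃ record_inventory) and O(reboot_node ⊃ record_inventory). Since ¬reboot_node ∨ reboot_node is a tautology, O(record_inventory) follows.
Premise 11, O(¬revoke_license ⊃ ¬record_inventory), contraposes to O(record_inventory ⊃ revoke_license); with O(record_inventory) we get O(revoke_license).
Premise 9, O(quarantine_policy ⊃ ¬revoke_license), contraposes to O(revoke_license ⊃ ¬quarantine_policy); with O(revoke_license) we get O(¬quarantine_policy).
Premise 8 is O(¬quarantine_policy ⊃ ¬quarantine_host); since O(¬quarantine_policy), deontic closure gives O(¬quarantine_host).
The contrapositive of premise 2 (O(authorize_complaint ⊃ quarantine_host)) is O(¬quarantine_host ⊃ ¬authorize_complaint), and O(¬quarantine_host) is already established, so O(¬authorize_complaint).
Applying K to premise 3 (O(¬authorize_complaint ⊃ grant_access)) and O(¬authorize_complaint) yields O(grant_access).
The contrapositive of premise 1 (O(¬quarantine_checklist ⊃ ¬grant_access)) is O(grant_access ⊃ quarantine_checklist), and O(grant_access) is already established, so O(quarantine_checklist).
So O(quarantine_checklist) holds — quarantine_checklist is obligatory. None of the other listed options is made obligatory by any chain of premises.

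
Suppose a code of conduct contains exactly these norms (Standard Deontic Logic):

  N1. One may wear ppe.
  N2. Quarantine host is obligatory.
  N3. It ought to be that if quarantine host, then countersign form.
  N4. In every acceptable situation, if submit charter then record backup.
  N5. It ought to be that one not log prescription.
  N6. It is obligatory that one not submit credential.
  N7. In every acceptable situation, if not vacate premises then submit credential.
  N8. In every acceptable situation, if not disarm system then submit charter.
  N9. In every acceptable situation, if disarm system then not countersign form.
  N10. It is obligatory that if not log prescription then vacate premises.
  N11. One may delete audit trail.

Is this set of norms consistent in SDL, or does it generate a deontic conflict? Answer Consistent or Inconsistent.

Premise 7 is O(¬vacate_premises → submit_credential), but O(¬vacate_premises) is not derivable from the premises, so it does not yield O(submit_credential).
So O(submit_credential) is not derivable, and the apparent clash with O(¬submit_credential) does not arise.
A world satisfying every obligation exists (e.g. countersign_form=true, delete_audit_trail=false, disarm_system=false, log_prescription=false, quarantine_host=true, record_backup=true, submit_charter=true, submit_credential=false, vacate_premises=true, wear_ppe=false); no atom is both obligatory and forbidden, so the set is consistent.

Consistent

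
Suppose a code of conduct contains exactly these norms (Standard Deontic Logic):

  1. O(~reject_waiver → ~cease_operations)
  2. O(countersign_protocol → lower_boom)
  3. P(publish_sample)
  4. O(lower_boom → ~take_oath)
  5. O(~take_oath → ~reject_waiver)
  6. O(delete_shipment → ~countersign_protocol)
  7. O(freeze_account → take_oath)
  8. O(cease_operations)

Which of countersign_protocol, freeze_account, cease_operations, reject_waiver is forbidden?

From premise 8 we have O(cease_operations).
The contrapositive of premise 1 (O(~reject_waiver → ~cease_operations)) is O(cease_operations → reject_waiver), and O(cease_operations) is already established, so O(reject_waiver).
Premise 5, O(~take_oath → ~reject_waiver), contraposes to O(reject_waiver → take_oath); with O(reject_waiver) we get O(take_oath).
The contrapositive of premise 4 (O(lower_boom → ~take_oath)) is O(take_oath → ~lower_boom), and O(take_oath) is already established, so O(~lower_boom).
The contrapositive of premise 2 (O(countersign_protocol → lower_boom)) is O(~lower_boom → ~countersign_protocol), and O(~lower_boom) is already established, so O(~countersign_protocol).
So O(~countersign_protocol) holds, i.e. countersign_protocol is forbidden. None of the other listed options is forbidden under the premises.

countersign_protocol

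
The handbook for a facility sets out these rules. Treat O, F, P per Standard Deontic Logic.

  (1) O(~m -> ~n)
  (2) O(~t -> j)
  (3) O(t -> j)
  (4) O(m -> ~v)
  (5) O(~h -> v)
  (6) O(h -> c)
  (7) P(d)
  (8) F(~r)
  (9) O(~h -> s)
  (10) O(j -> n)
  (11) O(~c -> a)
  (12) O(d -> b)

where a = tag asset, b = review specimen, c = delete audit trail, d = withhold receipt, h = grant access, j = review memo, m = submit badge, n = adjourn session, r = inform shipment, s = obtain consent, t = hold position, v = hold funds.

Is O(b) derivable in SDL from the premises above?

No

Premise 12 is O(d -> b), but O(d) is not derivable from the premises (the permission P(d) asserts only ~O(~d), not O(d)), so it does not yield O(b).
No other premise forces O(b). An ideal world satisfying every premise can still have b false, so O(b) is not derivable.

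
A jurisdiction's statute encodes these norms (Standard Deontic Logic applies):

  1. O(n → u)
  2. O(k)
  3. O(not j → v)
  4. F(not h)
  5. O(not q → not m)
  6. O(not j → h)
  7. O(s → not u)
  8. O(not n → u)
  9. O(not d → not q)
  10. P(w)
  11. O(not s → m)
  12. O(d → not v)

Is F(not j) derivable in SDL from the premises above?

By case analysis on not n: premise 8 gives O(not n → u) and premise 1 gives O(n → u), so O(u) either way.
The contrapositive of premise 7 (O(s → not u)) is O(u → not s), and O(u) is already established, so O(not s).
Premise 11 is O(not s → m); since O(not s), deontic closure gives O(m).
The contrapositive of premise 5 (O(not q → not m)) is O(m → q), and O(m) is already established, so O(q).
The contrapositive of premise 9 (O(not d → not q)) is O(q → d), and O(q) is already established, so O(d).
With premise 12, O(d → not v), the K-axiom yields O(not v).
The contrapositive of premise 3 (O(not j → v)) is O(not v → j), and O(not v) is already established, so O(j).
Premises 2, 4, 6, 10 do not contribute to this derivation.
So O(j) holds, i.e. F(not j). The claim follows.

Yes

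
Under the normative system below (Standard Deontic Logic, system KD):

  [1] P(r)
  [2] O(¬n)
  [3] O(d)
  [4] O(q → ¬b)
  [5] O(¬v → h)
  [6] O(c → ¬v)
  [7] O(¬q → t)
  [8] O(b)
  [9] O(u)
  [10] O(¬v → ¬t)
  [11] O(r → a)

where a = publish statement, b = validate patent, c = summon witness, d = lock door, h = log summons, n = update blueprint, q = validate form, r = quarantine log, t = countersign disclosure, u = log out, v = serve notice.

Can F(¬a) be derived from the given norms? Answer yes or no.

Premise 11 is O(r → a), but O(r) is not derivable from the premises (the permission P(r) asserts only ¬O(¬r), not O(r)), so it does not yield O(a).
No other premise forces O(a). An ideal world satisfying every premise can still have ¬a true, so F(¬a) is not derivable.

No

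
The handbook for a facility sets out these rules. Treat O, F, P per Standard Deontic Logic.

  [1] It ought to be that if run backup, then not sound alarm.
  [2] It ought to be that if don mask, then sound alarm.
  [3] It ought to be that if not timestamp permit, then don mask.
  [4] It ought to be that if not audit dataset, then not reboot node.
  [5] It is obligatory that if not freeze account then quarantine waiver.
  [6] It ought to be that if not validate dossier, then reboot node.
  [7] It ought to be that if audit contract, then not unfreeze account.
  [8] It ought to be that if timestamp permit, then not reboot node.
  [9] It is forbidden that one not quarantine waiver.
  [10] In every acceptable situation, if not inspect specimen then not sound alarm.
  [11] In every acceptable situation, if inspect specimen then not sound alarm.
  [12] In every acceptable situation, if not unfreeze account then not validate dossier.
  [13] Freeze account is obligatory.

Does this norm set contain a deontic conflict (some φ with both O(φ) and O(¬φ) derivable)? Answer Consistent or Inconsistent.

Premise 5 is O(¬freeze_account → quarantine_waiver); even if O(quarantine_waiver) held, inferring O(¬freeze_account) would be affirming the consequent — invalid.
So O(¬freeze_account) is not derivable, and the apparent clash with O(freeze_account) does not arise.
A world satisfying every obligation exists (e.g. audit_contract=false, audit_dataset=false, don_mask=false, freeze_account=true, inspect_specimen=false, quarantine_waiver=true, reboot_node=false, run_backup=false, sound_alarm=false, timestamp_permit=true, unfreeze_account=true, validate_dossier=true); no atom is both obligatory and forbidden, so the set is consistent.

Consistent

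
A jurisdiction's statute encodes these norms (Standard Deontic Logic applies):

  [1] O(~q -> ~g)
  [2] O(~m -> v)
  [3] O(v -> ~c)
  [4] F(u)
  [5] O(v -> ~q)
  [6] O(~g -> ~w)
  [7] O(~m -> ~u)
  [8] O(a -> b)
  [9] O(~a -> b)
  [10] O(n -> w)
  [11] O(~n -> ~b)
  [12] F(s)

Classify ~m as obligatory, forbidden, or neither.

By case analysis on a: premise 8 gives O(a -> b) and premise 9 gives O(~a -> b), so O(b) either way.
The contrapositive of premise 11 (O(~n -> ~b)) is O(b -> n), and O(b) is already established, so O(n).
From O(n) and premise 10, O(n -> w), we obtain O(w).
Premise 6 is O(~g -> ~w); contrapositively O(w -> g). Since O(w) holds, K gives O(g).
Premise 1 is O(~q -> ~g); contrapositively O(g -> q). Since O(g) holds, K gives O(q).
Premise 5, O(v -> ~q), contraposes to O(q -> ~v); with O(q) we get O(~v).
Premise 2 is O(~m -> v); contrapositively O(~v -> m). Since O(~v) holds, K gives O(m).
Premises 3, 4, 7, 12 do not contribute to this derivation.
Thus O(m), which is F(~m): ~m is forbidden.

Forbidden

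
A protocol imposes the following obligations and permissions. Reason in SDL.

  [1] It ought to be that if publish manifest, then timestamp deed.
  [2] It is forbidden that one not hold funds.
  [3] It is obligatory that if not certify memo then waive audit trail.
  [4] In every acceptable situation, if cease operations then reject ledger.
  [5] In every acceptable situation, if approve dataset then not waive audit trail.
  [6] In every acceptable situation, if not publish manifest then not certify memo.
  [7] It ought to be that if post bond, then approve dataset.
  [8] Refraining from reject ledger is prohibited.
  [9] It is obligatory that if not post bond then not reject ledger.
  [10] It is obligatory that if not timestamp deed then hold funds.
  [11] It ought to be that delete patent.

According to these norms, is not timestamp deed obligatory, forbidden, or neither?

Forbidden

F(¬reject_ledger) at premise 8 means O(reject_ledger).
The contrapositive of premise 9 (O(¬post_bond → ¬reject_ledger)) is O(reject_ledger → post_bond), and O(reject_ledger) is already established, so O(post_bond).
From O(post_bond) and premise 7, O(post_bond → approve_dataset), we obtain O(approve_dataset).
From O(approve_dataset) and premise 5, O(approve_dataset → ¬waive_audit_trail), we obtain O(¬waive_audit_trail).
Premise 3, O(¬certify_memo → waive_audit_trail), contraposes to O(¬waive_audit_trail → certify_memo); with O(¬waive_audit_trail) we get O(certify_memo).
Premise 6, O(¬publish_manifest → ¬certify_memo), contraposes to O(certify_memo → publish_manifest); with O(certify_memo) we get O(publish_manifest).
Premise 1 is O(publish_manifest → timestamp_deed); since O(publish_manifest), deontic closure gives O(timestamp_deed).
Premises 2, 4, 10, 11 do not contribute to this derivation.
Thus O(timestamp_deed), which is F(¬timestamp_deed): ¬timestamp_deed is forbidden.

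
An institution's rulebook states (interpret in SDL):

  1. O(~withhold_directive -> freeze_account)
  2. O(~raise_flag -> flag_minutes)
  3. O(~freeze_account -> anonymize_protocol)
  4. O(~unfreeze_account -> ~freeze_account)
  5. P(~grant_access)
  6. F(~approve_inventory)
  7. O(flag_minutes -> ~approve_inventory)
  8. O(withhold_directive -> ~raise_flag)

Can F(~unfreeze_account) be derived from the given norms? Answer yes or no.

Yes

F(~approve_inventory) at premise 6 means O(approve_inventory).
The contrapositive of premise 7 (O(flag_minutes -> ~approve_inventory)) is O(approve_inventory -> ~flag_minutes), and O(approve_inventory) is already established, so O(~flag_minutes).
The contrapositive of premise 2 (O(~raise_flag -> flag_minutes)) is O(~flag_minutes -> raise_flag), and O(~flag_minutes) is already established, so O(raise_flag).
The contrapositive of premise 8 (O(withhold_directive -> ~raise_flag)) is O(raise_flag -> ~withhold_directive), and O(raise_flag) is already established, so O(~withhold_directive).
With premise 1, O(~withhold_directive -> freeze_account), the K-axiom yields O(freeze_account).
Premise 4 is O(~unfreeze_account -> ~freeze_account); contrapositively O(freeze_account -> unfreeze_account). Since O(freeze_account) holds, K gives O(unfreeze_account).
Premises 3, 5 do not contribute to this derivation.
So O(unfreeze_account) holds, i.e. F(~unfreeze_account). The claim follows.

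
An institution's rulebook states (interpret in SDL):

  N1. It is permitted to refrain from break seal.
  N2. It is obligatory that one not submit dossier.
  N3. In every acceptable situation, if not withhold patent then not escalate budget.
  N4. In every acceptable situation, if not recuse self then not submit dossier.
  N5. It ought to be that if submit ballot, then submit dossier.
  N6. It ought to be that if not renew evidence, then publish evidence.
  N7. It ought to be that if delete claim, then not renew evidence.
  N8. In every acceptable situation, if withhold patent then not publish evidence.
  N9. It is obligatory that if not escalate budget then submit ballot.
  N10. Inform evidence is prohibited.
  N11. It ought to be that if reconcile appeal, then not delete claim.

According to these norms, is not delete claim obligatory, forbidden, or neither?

From premise 2 we have O(¬submit_dossier).
The contrapositive of premise 5 (O(submit_ballot → submit_dossier)) is O(¬submit_dossier → ¬submit_ballot), and O(¬submit_dossier) is already established, so O(¬submit_ballot).
Premise 9, O(¬escalate_budget → submit_ballot), contraposes to O(¬submit_ballot → escalate_budget); with O(¬submit_ballot) we get O(escalate_budget).
The contrapositive of premise 3 (O(¬withhold_patent → ¬escalate_budget)) is O(escalate_budget → withhold_patent), and O(escalate_budget) is already established, so O(withhold_patent).
Applying K to premise 8 (O(withhold_patent → ¬publish_evidence)) and O(withhold_patent) yields O(¬publish_evidence).
Premise 6, O(¬renew_evidence → publish_evidence), contraposes to O(¬publish_evidence → renew_evidence); with O(¬publish_evidence) we get O(renew_evidence).
The contrapositive of premise 7 (O(delete_claim → ¬renew_evidence)) is O(renew_evidence → ¬delete_claim), and O(renew_evidence) is already established, so O(¬delete_claim).
Premises 1, 4, 10, 11 do not contribute to this derivation.
Hence ¬delete_claim is obligatory.

Obligatory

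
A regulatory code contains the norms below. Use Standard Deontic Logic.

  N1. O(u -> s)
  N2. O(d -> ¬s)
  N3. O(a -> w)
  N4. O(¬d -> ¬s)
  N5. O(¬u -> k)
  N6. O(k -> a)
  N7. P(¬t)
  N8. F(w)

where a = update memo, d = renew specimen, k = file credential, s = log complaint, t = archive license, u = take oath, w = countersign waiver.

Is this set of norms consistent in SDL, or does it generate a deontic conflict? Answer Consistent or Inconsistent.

Inconsistent

Premises 4 and 2 cover both cases: O(¬d -> ¬s) and O(d -> ¬s). Since ¬d ∨ d is a tautology, O(¬s) follows.
Premise 1 is O(u -> s); contrapositively O(¬s -> ¬u). Since O(¬s) holds, K gives O(¬u).
From O(¬u) and premise 5, O(¬u -> k), we obtain O(k).
With premise 6, O(k -> a), the K-axiom yields O(a).
With premise 3, O(a -> w), the K-axiom yields O(w).
Yet premise 8 is F(w), i.e. O(¬w).
We now have both O(w) and O(¬w) — w is simultaneously obligatory and forbidden, violating the D-axiom.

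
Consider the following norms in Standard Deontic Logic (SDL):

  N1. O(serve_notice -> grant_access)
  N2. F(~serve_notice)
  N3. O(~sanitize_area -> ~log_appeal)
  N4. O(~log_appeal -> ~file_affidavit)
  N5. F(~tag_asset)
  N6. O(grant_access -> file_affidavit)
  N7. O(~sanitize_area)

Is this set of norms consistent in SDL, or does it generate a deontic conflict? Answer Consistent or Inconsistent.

F(~serve_notice) at premise 2 means O(serve_notice).
With premise 1, O(serve_notice -> grant_access), the K-axiom yields O(grant_access).
With premise 6, O(grant_access -> file_affidavit), the K-axiom yields O(file_affidavit).
Premise 4 is O(~log_appeal -> ~file_affidavit); contrapositively O(file_affidavit -> log_appeal). Since O(file_affidavit) holds, K gives O(log_appeal).
The contrapositive of premise 3 (O(~sanitize_area -> ~log_appeal)) is O(log_appeal -> sanitize_area), and O(log_appeal) is already established, so O(sanitize_area).
Yet premise 7 states O(~sanitize_area).
We now have both O(sanitize_area) and O(~sanitize_area) — sanitize_area is simultaneously obligatory and forbidden, violating the D-axiom.

Inconsistent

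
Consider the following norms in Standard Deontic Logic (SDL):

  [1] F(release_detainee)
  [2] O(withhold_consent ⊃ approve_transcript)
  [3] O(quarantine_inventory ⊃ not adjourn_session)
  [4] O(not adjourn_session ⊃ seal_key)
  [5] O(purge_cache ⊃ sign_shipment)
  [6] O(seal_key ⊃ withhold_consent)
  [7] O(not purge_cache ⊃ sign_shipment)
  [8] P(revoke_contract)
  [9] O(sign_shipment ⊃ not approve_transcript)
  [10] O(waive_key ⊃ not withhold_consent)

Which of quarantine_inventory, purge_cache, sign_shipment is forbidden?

Premises 5 and 7 cover both cases: O(purge_cache ⊃ sign_shipment) and O(not purge_cache ⊃ sign_shipment). Since purge_cache ∨ not purge_cache is a tautology, O(sign_shipment) follows.
Applying K to premise 9 (O(sign_shipment ⊃ not approve_transcript)) and O(sign_shipment) yields O(not approve_transcript).
The contrapositive of premise 2 (O(withhold_consent ⊃ approve_transcript)) is O(not approve_transcript ⊃ not withhold_consent), and O(not approve_transcript) is already established, so O(not withhold_consent).
The contrapositive of premise 6 (O(seal_key ⊃ withhold_consent)) is O(not withhold_consent ⊃ not seal_key), and O(not withhold_consent) is already established, so O(not seal_key).
Premise 4, O(not adjourn_session ⊃ seal_key), contraposes to O(not seal_key ⊃ adjourn_session); with O(not seal_key) we get O(adjourn_session).
The contrapositive of premise 3 (O(quarantine_inventory ⊃ not adjourn_session)) is O(adjourn_session ⊃ not quarantine_inventory), and O(adjourn_session) is already established, so O(not quarantine_inventory).
So O(not quarantine_inventory) holds, i.e. quarantine_inventory is forbidden. None of the other listed options is forbidden under the premises.

quarantine_inventory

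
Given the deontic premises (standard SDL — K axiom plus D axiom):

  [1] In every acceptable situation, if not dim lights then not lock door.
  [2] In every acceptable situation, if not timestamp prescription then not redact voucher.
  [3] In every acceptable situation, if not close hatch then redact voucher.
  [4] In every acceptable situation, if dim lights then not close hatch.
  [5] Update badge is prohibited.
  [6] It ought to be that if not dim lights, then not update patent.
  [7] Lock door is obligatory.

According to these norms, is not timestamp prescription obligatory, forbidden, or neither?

Forbidden

From premise 7 we have O(lock_door).
Premise 1, O(¬dim_lights → ¬lock_door), contraposes to O(lock_door → dim_lights); with O(lock_door) we get O(dim_lights).
With premise 4, O(dim_lights → ¬close_hatch), the K-axiom yields O(¬close_hatch).
With premise 3, O(¬close_hatch → redact_voucher), the K-axiom yields O(redact_voucher).
Premise 2, O(¬timestamp_prescription → ¬redact_voucher), contraposes to O(redact_voucher → timestamp_prescription); with O(redact_voucher) we get O(timestamp_prescription).
Premises 5, 6 do not contribute to this derivation.
Thus O(timestamp_prescription), which is F(¬timestamp_prescription): ¬timestamp_prescription is forbidden.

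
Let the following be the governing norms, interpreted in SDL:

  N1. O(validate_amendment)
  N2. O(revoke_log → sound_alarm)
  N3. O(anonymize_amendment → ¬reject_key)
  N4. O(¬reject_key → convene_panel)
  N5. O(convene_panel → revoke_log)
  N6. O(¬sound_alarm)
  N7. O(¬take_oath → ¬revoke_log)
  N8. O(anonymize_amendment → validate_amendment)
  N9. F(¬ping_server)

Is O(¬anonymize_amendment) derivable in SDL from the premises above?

Premise 6 gives O(¬sound_alarm).
The contrapositive of premise 2 (O(revoke_log → sound_alarm)) is O(¬sound_alarm → ¬revoke_log), and O(¬sound_alarm) is already established, so O(¬revoke_log).
The contrapositive of premise 5 (O(convene_panel → revoke_log)) is O(¬revoke_log → ¬convene_panel), and O(¬revoke_log) is already established, so O(¬convene_panel).
Premise 4 is O(¬reject_key → convene_panel); contrapositively O(¬convene_panel → reject_key). Since O(¬convene_panel) holds, K gives O(reject_key).
The contrapositive of premise 3 (O(anonymize_amendment → ¬reject_key)) is O(reject_key → ¬anonymize_amendment), and O(reject_key) is already established, so O(¬anonymize_amendment).
Premises 1, 7, 8, 9 do not contribute to this derivation.
So O(¬anonymize_amendment) follows.

Yes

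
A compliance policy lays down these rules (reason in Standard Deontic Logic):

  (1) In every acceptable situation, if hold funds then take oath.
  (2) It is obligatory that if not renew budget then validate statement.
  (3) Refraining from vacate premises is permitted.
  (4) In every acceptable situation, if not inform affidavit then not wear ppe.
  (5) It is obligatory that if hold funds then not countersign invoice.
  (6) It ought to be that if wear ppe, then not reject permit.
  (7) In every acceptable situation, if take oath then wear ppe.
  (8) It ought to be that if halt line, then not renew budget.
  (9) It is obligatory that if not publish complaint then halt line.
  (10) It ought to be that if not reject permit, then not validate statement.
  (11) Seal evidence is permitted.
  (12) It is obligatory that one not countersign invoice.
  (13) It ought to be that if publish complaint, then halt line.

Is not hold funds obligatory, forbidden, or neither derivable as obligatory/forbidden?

By case analysis on publish_complaint: premise 13 gives O(publish_complaint → halt_line) and premise 9 gives O(¬publish_complaint → halt_line), so O(halt_line) either way.
With premise 8, O(halt_line → ¬renew_budget), the K-axiom yields O(¬renew_budget).
With premise 2, O(¬renew_budget → validate_statement), the K-axiom yields O(validate_statement).
The contrapositive of premise 10 (O(¬reject_permit → ¬validate_statement)) is O(validate_statement → reject_permit), and O(validate_statement) is already established, so O(reject_permit).
Premise 6, O(wear_ppe → ¬reject_permit), contraposes to O(reject_permit → ¬wear_ppe); with O(reject_permit) we get O(¬wear_ppe).
The contrapositive of premise 7 (O(take_oath → wear_ppe)) is O(¬wear_ppe → ¬take_oath), and O(¬wear_ppe) is already established, so O(¬take_oath).
Premise 1, O(hold_funds → take_oath), contraposes to O(¬take_oath → ¬hold_funds); with O(¬take_oath) we get O(¬hold_funds).
Premises 3, 4, 5, 11, 12 do not contribute to this derivation.
Hence ¬hold_funds is obligatory.

Obligatory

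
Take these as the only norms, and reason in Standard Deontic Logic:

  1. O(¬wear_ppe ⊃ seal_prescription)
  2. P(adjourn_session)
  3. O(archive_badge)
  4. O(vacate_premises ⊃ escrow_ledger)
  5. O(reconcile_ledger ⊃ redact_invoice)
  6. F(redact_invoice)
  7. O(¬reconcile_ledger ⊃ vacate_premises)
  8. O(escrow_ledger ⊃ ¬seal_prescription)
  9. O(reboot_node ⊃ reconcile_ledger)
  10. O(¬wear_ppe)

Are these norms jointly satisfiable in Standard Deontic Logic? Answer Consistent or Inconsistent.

Premise 10 gives O(¬wear_ppe).
With premise 1, O(¬wear_ppe ⊃ seal_prescription), the K-axiom yields O(seal_prescription).
Premise 8 is O(escrow_ledger ⊃ ¬seal_prescription); contrapositively O(seal_prescription ⊃ ¬escrow_ledger). Since O(seal_prescription) holds, K gives O(¬escrow_ledger).
Premise 4 is O(vacate_premises ⊃ escrow_ledger); contrapositively O(¬escrow_ledger ⊃ ¬vacate_premises). Since O(¬escrow_ledger) holds, K gives O(¬vacate_premises).
Premise 7, O(¬reconcile_ledger ⊃ vacate_premises), contraposes to O(¬vacate_premises ⊃ reconcile_ledger); with O(¬vacate_premises) we get O(reconcile_ledger).
With premise 5, O(reconcile_ledger ⊃ redact_invoice), the K-axiom yields O(redact_invoice).
But premise 6, F(redact_invoice), means O(¬redact_invoice).
We now have both O(redact_invoice) and O(¬redact_invoice) — redact_invoice is simultaneously obligatory and forbidden, violating the D-axiom.

Inconsistent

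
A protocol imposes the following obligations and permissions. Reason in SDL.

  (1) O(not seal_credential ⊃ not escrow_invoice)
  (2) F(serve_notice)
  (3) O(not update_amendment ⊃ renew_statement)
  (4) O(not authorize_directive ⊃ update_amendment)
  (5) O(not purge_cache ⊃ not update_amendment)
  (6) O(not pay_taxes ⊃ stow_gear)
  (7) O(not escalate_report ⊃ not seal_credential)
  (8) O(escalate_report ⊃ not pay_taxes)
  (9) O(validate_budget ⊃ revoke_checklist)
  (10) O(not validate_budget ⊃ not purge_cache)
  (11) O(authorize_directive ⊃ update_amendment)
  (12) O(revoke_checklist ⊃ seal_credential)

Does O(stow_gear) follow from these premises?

Premises 11 and 4 cover both cases: O(authorize_directive ⊃ update_amendment) and O(not authorize_directive ⊃ update_amendment). Since authorize_directive ∨ not authorize_directive is a tautology, O(update_amendment) follows.
The contrapositive of premise 5 (O(not purge_cache ⊃ not update_amendment)) is O(update_amendment ⊃ purge_cache), and O(update_amendment) is already established, so O(purge_cache).
Premise 10, O(not validate_budget ⊃ not purge_cache), contraposes to O(purge_cache ⊃ validate_budget); with O(purge_cache) we get O(validate_budget).
With premise 9, O(validate_budget ⊃ revoke_checklist), the K-axiom yields O(revoke_checklist).
Premise 12 is O(revoke_checklist ⊃ seal_credential); since O(revoke_checklist), deontic closure gives O(seal_credential).
Premise 7, O(not escalate_report ⊃ not seal_credential), contraposes to O(seal_credential ⊃ escalate_report); with O(seal_credential) we get O(escalate_report).
Premise 8 is O(escalate_report ⊃ not pay_taxes); since O(escalate_report), deontic closure gives O(not pay_taxes).
Applying K to premise 6 (O(not pay_taxes ⊃ stow_gear)) and O(not pay_taxes) yields O(stow_gear).
Premises 1, 2, 3 do not contribute to this derivation.
So O(stow_gear) follows.

Yes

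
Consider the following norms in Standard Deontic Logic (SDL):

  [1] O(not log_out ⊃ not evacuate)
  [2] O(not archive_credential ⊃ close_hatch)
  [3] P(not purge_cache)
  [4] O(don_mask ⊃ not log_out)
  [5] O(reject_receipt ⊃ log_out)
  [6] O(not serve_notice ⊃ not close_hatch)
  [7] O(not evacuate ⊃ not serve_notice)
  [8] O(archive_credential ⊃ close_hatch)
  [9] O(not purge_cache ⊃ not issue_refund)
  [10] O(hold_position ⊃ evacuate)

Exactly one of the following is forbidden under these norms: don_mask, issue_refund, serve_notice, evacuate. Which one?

Premises 2 and 8 are O(not archive_credential ⊃ close_hatch) and O(archive_credential ⊃ close_hatch); every ideal world satisfies not archive_credential or archive_credential, so in either case close_hatch holds — hence O(close_hatch).
The contrapositive of premise 6 (O(not serve_notice ⊃ not close_hatch)) is O(close_hatch ⊃ serve_notice), and O(close_hatch) is already established, so O(serve_notice).
Premise 7, O(not evacuate ⊃ not serve_notice), contraposes to O(serve_notice ⊃ evacuate); with O(serve_notice) we get O(evacuate).
Premise 1 is O(not log_out ⊃ not evacuate); contrapositively O(evacuate ⊃ log_out). Since O(evacuate) holds, K gives O(log_out).
Premise 4, O(don_mask ⊃ not log_out), contraposes to O(log_out ⊃ not don_mask); with O(log_out) we get O(not don_mask).
So O(not don_mask) holds, i.e. don_mask is forbidden. None of the other listed options is forbidden under the premises.

don_mask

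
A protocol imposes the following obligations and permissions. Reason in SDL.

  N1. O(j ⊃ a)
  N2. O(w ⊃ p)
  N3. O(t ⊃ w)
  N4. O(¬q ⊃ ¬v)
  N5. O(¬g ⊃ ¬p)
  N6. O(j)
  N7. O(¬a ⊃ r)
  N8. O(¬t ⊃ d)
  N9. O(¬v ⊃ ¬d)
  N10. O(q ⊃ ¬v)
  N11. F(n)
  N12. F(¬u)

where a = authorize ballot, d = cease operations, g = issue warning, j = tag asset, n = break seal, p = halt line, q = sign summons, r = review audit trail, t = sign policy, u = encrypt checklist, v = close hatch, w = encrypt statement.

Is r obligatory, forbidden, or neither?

Neither

Premise 7 is O(¬a ⊃ r), but O(¬a) is not derivable from the premises, so it does not yield O(r).
No premise or chain of K-axiom applications forces O(r), and none forces O(¬r). So r is neither obligatory nor forbidden under these norms.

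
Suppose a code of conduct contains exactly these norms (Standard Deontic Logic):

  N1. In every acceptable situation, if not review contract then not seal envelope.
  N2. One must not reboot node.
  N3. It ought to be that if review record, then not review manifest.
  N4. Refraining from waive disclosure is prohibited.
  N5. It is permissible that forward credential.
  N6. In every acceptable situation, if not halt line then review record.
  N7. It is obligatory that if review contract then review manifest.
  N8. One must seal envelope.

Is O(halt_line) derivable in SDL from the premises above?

From premise 8 we have O(seal_envelope).
Premise 1, O(¬review_contract → ¬seal_envelope), contraposes to O(seal_envelope → review_contract); with O(seal_envelope) we get O(review_contract).
Premise 7 is O(review_contract → review_manifest); since O(review_contract), deontic closure gives O(review_manifest).
The contrapositive of premise 3 (O(review_record → ¬review_manifest)) is O(review_manifest → ¬review_record), and O(review_manifest) is already established, so O(¬review_record).
Premise 6, O(¬halt_line → review_record), contraposes to O(¬review_record → halt_line); with O(¬review_record) we get O(halt_line).
Premises 2, 4, 5 do not contribute to this derivation.
So O(halt_line) follows.

Yes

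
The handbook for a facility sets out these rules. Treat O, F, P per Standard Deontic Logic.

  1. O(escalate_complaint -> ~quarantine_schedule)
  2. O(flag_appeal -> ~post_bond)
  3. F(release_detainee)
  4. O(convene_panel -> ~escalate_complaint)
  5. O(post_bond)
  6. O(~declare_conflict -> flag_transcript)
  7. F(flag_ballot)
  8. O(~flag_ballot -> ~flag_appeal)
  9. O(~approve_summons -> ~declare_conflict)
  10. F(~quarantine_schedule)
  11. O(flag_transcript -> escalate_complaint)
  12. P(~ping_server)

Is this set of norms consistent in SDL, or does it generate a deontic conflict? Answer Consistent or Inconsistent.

Consistent

Premise 2 is O(flag_appeal -> ~post_bond), but O(flag_appeal) is not derivable from the premises, so it does not yield O(~post_bond).
So O(~post_bond) is not derivable, and the apparent clash with O(post_bond) does not arise.
A world satisfying every obligation exists (e.g. approve_summons=true, convene_panel=false, declare_conflict=true, escalate_complaint=false, flag_appeal=false, flag_ballot=false, flag_transcript=false, ping_server=false, post_bond=true, quarantine_schedule=true, release_detainee=false); no atom is both obligatory and forbidden, so the set is consistent.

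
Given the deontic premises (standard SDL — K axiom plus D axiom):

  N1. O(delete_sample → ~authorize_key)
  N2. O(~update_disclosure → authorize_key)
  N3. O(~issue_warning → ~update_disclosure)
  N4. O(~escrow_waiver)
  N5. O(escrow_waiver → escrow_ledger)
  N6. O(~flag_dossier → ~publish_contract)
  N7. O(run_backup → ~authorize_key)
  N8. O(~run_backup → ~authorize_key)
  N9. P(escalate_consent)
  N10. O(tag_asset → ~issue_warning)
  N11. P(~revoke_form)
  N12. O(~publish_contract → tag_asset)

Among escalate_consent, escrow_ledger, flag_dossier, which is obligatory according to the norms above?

Premises 8 and 7 are O(~run_backup → ~authorize_key) and O(run_backup → ~authorize_key); every ideal world satisfies ~run_backup or run_backup, so in either case ~authorize_key holds — hence O(~authorize_key).
The contrapositive of premise 2 (O(~update_disclosure → authorize_key)) is O(~authorize_key → update_disclosure), and O(~authorize_key) is already established, so O(update_disclosure).
Premise 3 is O(~issue_warning → ~update_disclosure); contrapositively O(update_disclosure → issue_warning). Since O(update_disclosure) holds, K gives O(issue_warning).
The contrapositive of premise 10 (O(tag_asset → ~issue_warning)) is O(issue_warning → ~tag_asset), and O(issue_warning) is already established, so O(~tag_asset).
The contrapositive of premise 12 (O(~publish_contract → tag_asset)) is O(~tag_asset → publish_contract), and O(~tag_asset) is already established, so O(publish_contract).
The contrapositive of premise 6 (O(~flag_dossier → ~publish_contract)) is O(publish_contract → flag_dossier), and O(publish_contract) is already established, so O(flag_dossier).
So O(flag_dossier) holds — flag_dossier is obligatory. None of the other listed options is made obligatory by any chain of premises.

flag_dossier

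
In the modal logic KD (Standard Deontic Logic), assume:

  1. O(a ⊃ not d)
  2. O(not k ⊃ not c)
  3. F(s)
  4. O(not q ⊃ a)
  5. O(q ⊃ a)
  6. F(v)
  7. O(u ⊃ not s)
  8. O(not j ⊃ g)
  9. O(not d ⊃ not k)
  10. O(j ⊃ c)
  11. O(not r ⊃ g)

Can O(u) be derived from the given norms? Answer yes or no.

No

Premise 7 is O(u ⊃ not s); even if O(not s) held, inferring O(u) would be affirming the consequent — invalid.
No other premise forces O(u). An ideal world satisfying every premise can still have u false, so O(u) is not derivable.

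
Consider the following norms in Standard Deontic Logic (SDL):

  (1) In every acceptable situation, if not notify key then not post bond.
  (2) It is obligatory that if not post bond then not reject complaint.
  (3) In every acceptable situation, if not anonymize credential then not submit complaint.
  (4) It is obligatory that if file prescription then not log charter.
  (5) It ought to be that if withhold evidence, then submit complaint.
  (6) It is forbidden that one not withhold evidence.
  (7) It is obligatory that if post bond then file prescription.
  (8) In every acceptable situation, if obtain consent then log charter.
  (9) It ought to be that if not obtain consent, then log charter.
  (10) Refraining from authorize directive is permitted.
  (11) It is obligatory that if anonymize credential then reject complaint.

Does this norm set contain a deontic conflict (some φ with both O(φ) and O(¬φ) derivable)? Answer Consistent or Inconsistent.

Inconsistent

Premises 9 and 8 cover both cases: O(¬obtain_consent → log_charter) and O(obtain_consent → log_charter). Since ¬obtain_consent ∨ obtain_consent is a tautology, O(log_charter) follows.
The contrapositive of premise 4 (O(file_prescription → ¬log_charter)) is O(log_charter → ¬file_prescription), and O(log_charter) is already established, so O(¬file_prescription).
Premise 7, O(post_bond → file_prescription), contraposes to O(¬file_prescription → ¬post_bond); with O(¬file_prescription) we get O(¬post_bond).
With premise 2, O(¬post_bond → ¬reject_complaint), the K-axiom yields O(¬reject_complaint).
The contrapositive of premise 11 (O(anonymize_credential → reject_complaint)) is O(¬reject_complaint → ¬anonymize_credential), and O(¬reject_complaint) is already established, so O(¬anonymize_credential).
With premise 3, O(¬anonymize_credential → ¬submit_complaint), the K-axiom yields O(¬submit_complaint).
The contrapositive of premise 5 (O(withhold_evidence → submit_complaint)) is O(¬submit_complaint → ¬withhold_evidence), and O(¬submit_complaint) is already established, so O(¬withhold_evidence).
However, F(¬withhold_evidence) at premise 6 amounts to O(withhold_evidence).
We now have both O(¬withhold_evidence) and O(withhold_evidence) — withhold_evidence is simultaneously obligatory and forbidden, violating the D-axiom.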